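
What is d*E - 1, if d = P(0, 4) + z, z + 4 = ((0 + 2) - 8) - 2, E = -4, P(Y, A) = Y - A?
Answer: 63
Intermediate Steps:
z = -12 (z = -4 + (((0 + 2) - 8) - 2) = -4 + ((2 - 8) - 2) = -4 + (-6 - 2) = -4 - 8 = -12)
d = -16 (d = (0 - 1*4) - 12 = (0 - 4) - 12 = -4 - 12 = -16)
d*E - 1 = -16*(-4) - 1 = 64 - 1 = 63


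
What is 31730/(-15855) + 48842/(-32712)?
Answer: -60411389/17288292 ≈ -3.4944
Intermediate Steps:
31730/(-15855) + 48842/(-32712) = 31730*(-1/15855) + 48842*(-1/32712) = -6346/3171 - 24421/16356 = -60411389/17288292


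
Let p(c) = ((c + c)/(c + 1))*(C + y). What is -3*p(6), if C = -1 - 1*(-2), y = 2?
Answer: -108/7 ≈ -15.429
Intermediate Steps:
C = 1 (C = -1 + 2 = 1)
p(c) = 6*c/(1 + c) (p(c) = ((c + c)/(c + 1))*(1 + 2) = ((2*c)/(1 + c))*3 = (2*c/(1 + c))*3 = 6*c/(1 + c))
-3*p(6) = -18*6/(1 + 6) = -18*6/7 = -3*36/7 = -108/7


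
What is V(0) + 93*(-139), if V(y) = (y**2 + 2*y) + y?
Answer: -12927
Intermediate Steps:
V(y) = y**2 + 3*y
V(0) + 93*(-139) = 0*(3 + 0) + 93*(-139) = 0*3 - 12927 = 0 - 12927 = -12927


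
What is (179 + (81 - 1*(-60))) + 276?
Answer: 596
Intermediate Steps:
(179 + (81 - 1*(-60))) + 276 = (179 + (81 + 60)) + 276 = (179 + 141) + 276 = 320 + 276 = 596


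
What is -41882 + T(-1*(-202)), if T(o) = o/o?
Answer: -41881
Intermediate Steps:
T(o) = 1
-41882 + T(-1*(-202)) = -41882 + 1 = -41881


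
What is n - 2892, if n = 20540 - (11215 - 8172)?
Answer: 14605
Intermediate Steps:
n = 17497 (n = 20540 - 1*3043 = 20540 - 3043 = 17497)
n - 2892 = 17497 - 2892 = 14605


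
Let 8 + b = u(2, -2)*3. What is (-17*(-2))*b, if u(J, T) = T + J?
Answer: -272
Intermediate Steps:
u(J, T) = J + T
b = -8 (b = -8 + (2 - 2)*3 = -8 + 0*3 = -8 + 0 = -8)
(-17*(-2))*b = -17*(-2)*(-8) = 34*(-8) = -272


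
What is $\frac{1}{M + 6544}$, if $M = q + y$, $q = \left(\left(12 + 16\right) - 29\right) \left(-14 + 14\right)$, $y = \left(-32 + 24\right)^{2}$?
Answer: $\frac{1}{6608} \approx 0.00015133$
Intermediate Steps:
$y = 64$ ($y = \left(-8\right)^{2} = 64$)
$q = 0$ ($q = \left(28 - 29\right) 0 = \left(-1\right) 0 = 0$)
$M = 64$ ($M = 0 + 64 = 64$)
$\frac{1}{M + 6544} = \frac{1}{64 + 6544} = \frac{1}{6608}$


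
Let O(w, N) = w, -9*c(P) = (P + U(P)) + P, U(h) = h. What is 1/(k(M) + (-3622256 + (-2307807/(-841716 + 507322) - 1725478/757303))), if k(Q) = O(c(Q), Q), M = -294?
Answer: -253237579382/917265353339472167 ≈ -2.7608e-7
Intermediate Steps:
c(P) = -P/3 (c(P) = -((P + P) + P)/9 = -(2*P + P)/9 = -P/3)
k(Q) = -Q/3
1/(k(M) + (-3622256 + (-2307807/(-841716 + 507322) - 1725478/757303))) = 1/(-⅓*(-294) + (-3622256 + (-2307807/(-841716 + 507322) - 1725478/757303))) = 1/(98 + (-3622256 + (-2307807/(-334394) - 1725478*1/757303))) = 1/(98 + (-3622256 + (-2307807*(-1/334394) - 1725478/757303))) = 1/(98 + (-3622256 + (2307807/334394 - 1725478/757303))) = 1/(98 + (-3622256 + 1170719674189/253237579382)) = 1/(98 - 917290170622251603/253237579382) = 1/(-917265353339472167/253237579382) = -253237579382/917265353339472167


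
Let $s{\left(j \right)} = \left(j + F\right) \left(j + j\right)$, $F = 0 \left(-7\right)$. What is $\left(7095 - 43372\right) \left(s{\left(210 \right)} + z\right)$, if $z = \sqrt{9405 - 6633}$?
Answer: $-3199631400 - 217662 \sqrt{77} \approx -3.2015 \cdot 10^{9}$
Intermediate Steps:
$z = 6 \sqrt{77}$ ($z = \sqrt{2772} = 6 \sqrt{77} \approx 52.65$)
$F = 0$
$s{\left(j \right)} = 2 j^{2}$ ($s{\left(j \right)} = \left(j + 0\right) \left(j + j\right) = j 2 j = 2 j^{2}$)
$\left(7095 - 43372\right) \left(s{\left(210 \right)} + z\right) = \left(7095 - 43372\right) \left(2 \cdot 210^{2} + 6 \sqrt{77}\right) = - 36277 \left(2 \cdot 44100 + 6 \sqrt{77}\right) = - 36277 \left(88200 + 6 \sqrt{77}\right) = -3199631400 - 217662 \sqrt{77}$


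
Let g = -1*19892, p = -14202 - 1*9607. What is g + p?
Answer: -43701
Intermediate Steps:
p = -23809 (p = -14202 - 9607 = -23809)
g = -19892
g + p = -19892 - 23809 = -43701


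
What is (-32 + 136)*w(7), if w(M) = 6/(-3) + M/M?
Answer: -104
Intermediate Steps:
w(M) = -1 (w(M) = 6*(-⅓) + 1 = -2 + 1 = -1)
(-32 + 136)*w(7) = (-32 + 136)*(-1) = 104*(-1) = -104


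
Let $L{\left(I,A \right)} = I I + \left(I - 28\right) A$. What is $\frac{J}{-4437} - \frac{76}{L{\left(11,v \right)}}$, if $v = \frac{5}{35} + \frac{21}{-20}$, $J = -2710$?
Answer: $\frac{4548610}{84742263} \approx 0.053676$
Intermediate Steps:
$v = - \frac{127}{140}$ ($v = 5 \cdot \frac{1}{35} + 21 \left(- \frac{1}{20}\right) = \frac{1}{7} - \frac{21}{20} = - \frac{127}{140} \approx -0.90714$)
$L{\left(I,A \right)} = I^{2} + A \left(-28 + I\right)$ ($L{\left(I,A \right)} = I^{2} + \left(-28 + I\right) A = I^{2} + A \left(-28 + I\right)$)
$\frac{J}{-4437} - \frac{76}{L{\left(11,v \right)}} = - \frac{2710}{-4437} - \frac{76}{11^{2} - - \frac{127}{5} - \frac{1397}{140}} = \left(-2710\right) \left(- \frac{1}{4437}\right) - \frac{76}{121 + \frac{127}{5} - \frac{1397}{140}} = \frac{2710}{4437} - \frac{76}{\frac{19099}{140}} = \frac{2710}{4437} - \frac{10640}{19099} = \frac{4548610}{84742263}$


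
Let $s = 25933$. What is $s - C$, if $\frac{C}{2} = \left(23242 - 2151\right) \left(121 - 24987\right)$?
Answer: $1048923545$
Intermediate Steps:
$C = -1048897612$ ($C = 2 \left(23242 - 2151\right) \left(121 - 24987\right) = 2 \cdot 21091 \left(-24866\right) = 2 \left(-524448806\right) = -1048897612$)
$s - C = 25933 - -1048897612 = 25933 + 1048897612 = 1048923545$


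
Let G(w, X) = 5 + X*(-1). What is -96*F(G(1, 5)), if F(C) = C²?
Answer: 0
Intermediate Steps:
G(w, X) = 5 - X
-96*F(G(1, 5)) = -96*(5 - 1*5)² = -96*(5 - 5)² = -96*0² = -96*0 = 0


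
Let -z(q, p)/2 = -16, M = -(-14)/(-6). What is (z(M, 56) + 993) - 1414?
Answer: -389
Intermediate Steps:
M = -7/3 (M = -(-14)*(-1)/6 = -7*⅓ = -7/3 ≈ -2.3333)
z(q, p) = 32 (z(q, p) = -2*(-16) = 32)
(z(M, 56) + 993) - 1414 = (32 + 993) - 1414 = 1025 - 1414 = -389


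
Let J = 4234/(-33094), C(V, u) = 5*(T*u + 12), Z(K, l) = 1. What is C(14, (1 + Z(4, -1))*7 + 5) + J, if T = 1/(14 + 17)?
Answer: 32283758/512957 ≈ 62.937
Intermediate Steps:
T = 1/31 ≈ 0.032258
C(V, u) = 60 + 5*u/31 (C(V, u) = 5*(u/31 + 12) = 5*(12 + u/31) = 60 + 5*u/31)
J = -2117/16547 (J = 4234*(-1/33094) = -2117/16547 ≈ -0.12794)
C(14, (1 + Z(4, -1))*7 + 5) + J = (60 + 5*((1 + 1)*7 + 5)/31) - 2117/16547 = (60 + 5*(2*7 + 5)/31) - 2117/16547 = (60 + 5*(14 + 5)/31) - 2117/16547 = (60 + (5/31)*19) - 2117/16547 = (60 + 95/31) - 2117/16547 = 1955/31 - 2117/16547 = 32283758/512957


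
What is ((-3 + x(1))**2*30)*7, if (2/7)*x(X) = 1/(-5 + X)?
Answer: 100905/32 ≈ 3153.3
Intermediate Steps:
x(X) = 7/(2*(-5 + X))
((-3 + x(1))**2*30)*7 = ((-3 + 7/(2*(-5 + 1)))**2*30)*7 = ((-3 + (7/2)/(-4))**2*30)*7 = ((-3 + (7/2)*(-1/4))**2*30)*7 = ((-3 - 7/8)**2*30)*7 = ((-31/8)**2*30)*7 = ((961/64)*30)*7 = (14415/32)*7 = 100905/32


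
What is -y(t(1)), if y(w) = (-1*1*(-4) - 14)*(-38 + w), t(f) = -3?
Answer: -410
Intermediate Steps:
y(w) = 380 - 10*w (y(w) = (-1*(-4) - 14)*(-38 + w) = (4 - 14)*(-38 + w) = -10*(-38 + w) = 380 - 10*w)
-y(t(1)) = -(380 - 10*(-3)) = -(380 + 30) = -1*410 = -410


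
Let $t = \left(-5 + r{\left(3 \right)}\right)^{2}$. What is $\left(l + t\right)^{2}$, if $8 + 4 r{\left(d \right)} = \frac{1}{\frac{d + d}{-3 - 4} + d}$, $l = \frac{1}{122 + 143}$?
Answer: $\frac{81737456929129}{36404640000} \approx 2245.3$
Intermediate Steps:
$l = \frac{1}{265} \approx 0.0037736$
$r{\left(d \right)} = -2 + \frac{7}{20 d}$ ($r{\left(d \right)} = -2 + \frac{1}{4 \left(\frac{d + d}{-3 - 4} + d\right)} = -2 + \frac{1}{4 \left(\frac{2 d}{-7} + d\right)} = -2 + \frac{1}{4 \left(2 d \left(- \frac{1}{7}\right) + d\right)} = -2 + \frac{1}{4 \left(- \frac{2 d}{7} + d\right)} = -2 + \frac{1}{4 \frac{5 d}{7}} = -2 + \frac{\frac{7}{5} \frac{1}{d}}{4} = -2 + \frac{7}{20 d}$)
$t = \frac{170569}{3600}$ ($t = \left(-5 - \left(2 - \frac{7}{20 \cdot 3}\right)\right)^{2} = \left(-5 + \left(-2 + \frac{7}{20} \cdot \frac{1}{3}\right)\right)^{2} = \left(-5 + \left(-2 + \frac{7}{60}\right)\right)^{2} = \left(-5 - \frac{113}{60}\right)^{2} = \left(- \frac{413}{60}\right)^{2} = \frac{170569}{3600} \approx 47.38$)
$\left(l + t\right)^{2} = \left(\frac{1}{265} + \frac{170569}{3600}\right)^{2} = \left(\frac{9040877}{190800}\right)^{2} = \frac{81737456929129}{36404640000}$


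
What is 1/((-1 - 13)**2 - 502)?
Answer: -1/306 ≈ -0.0032680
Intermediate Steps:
1/((-1 - 13)**2 - 502) = 1/((-14)**2 - 502) = 1/(196 - 502) = 1/(-306) = -1/306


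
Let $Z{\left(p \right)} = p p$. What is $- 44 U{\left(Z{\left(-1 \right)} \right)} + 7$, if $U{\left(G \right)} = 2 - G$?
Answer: $-37$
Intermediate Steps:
$Z{\left(p \right)} = p^{2}$
$- 44 U{\left(Z{\left(-1 \right)} \right)} + 7 = - 44 \left(2 - \left(-1\right)^{2}\right) + 7 = - 44 \left(2 - 1\right) + 7 = \left(-44\right) 1 + 7 = -44 + 7 = -37$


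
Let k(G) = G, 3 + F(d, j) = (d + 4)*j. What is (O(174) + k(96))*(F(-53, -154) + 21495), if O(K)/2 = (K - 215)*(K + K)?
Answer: -825840720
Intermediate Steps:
F(d, j) = -3 + j*(4 + d) (F(d, j) = -3 + (d + 4)*j = -3 + (4 + d)*j = -3 + j*(4 + d))
O(K) = 4*K*(-215 + K) (O(K) = 2*((K - 215)*(K + K)) = 2*((-215 + K)*(2*K)) = 2*(2*K*(-215 + K)) = 4*K*(-215 + K))
(O(174) + k(96))*(F(-53, -154) + 21495) = (4*174*(-215 + 174) + 96)*((-3 + 4*(-154) - 53*(-154)) + 21495) = (4*174*(-41) + 96)*((-3 - 616 + 8162) + 21495) = (-28536 + 96)*(7543 + 21495) = -28440*29038 = -825840720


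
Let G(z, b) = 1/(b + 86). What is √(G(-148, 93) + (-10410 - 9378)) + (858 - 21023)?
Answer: -20165 + I*√634027129/179 ≈ -20165.0 + 140.67*I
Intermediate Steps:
G(z, b) = 1/(86 + b)
√(G(-148, 93) + (-10410 - 9378)) + (858 - 21023) = √(1/(86 + 93) + (-10410 - 9378)) + (858 - 21023) = √(1/179 - 19788) - 20165 = √(-3542051/179) - 20165 = I*√634027129/179 - 20165 = -20165 + I*√634027129/179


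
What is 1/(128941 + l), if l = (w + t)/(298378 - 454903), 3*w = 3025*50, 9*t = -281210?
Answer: 281745/36328447537 ≈ 7.7555e-6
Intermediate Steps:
t = -281210/9 (t = (⅑)*(-281210) = -281210/9 ≈ -31246.)
w = 151250/3 (w = (3025*50)/3 = (⅓)*151250 = 151250/3 ≈ 50417.)
l = -34508/281745 (l = (151250/3 - 281210/9)/(298378 - 454903) = (172540/9)/(-156525) = (172540/9)*(-1/156525) = -34508/281745 ≈ -0.12248)
1/(128941 + l) = 1/(128941 - 34508/281745) = 1/(36328447537/281745) = 281745/36328447537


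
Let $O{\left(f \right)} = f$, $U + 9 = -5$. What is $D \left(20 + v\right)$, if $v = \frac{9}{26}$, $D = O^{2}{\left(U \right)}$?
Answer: $\frac{51842}{13} \approx 3987.8$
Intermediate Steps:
$U = -14$ ($U = -9 - 5 = -14$)
$D = 196$ ($D = \left(-14\right)^{2} = 196$)
$v = \frac{9}{26}$ ($v = 9 \cdot \frac{1}{26} = \frac{9}{26} \approx 0.34615$)
$D \left(20 + v\right) = 196 \left(20 + \frac{9}{26}\right) = 196 \cdot \frac{529}{26} = \frac{51842}{13}$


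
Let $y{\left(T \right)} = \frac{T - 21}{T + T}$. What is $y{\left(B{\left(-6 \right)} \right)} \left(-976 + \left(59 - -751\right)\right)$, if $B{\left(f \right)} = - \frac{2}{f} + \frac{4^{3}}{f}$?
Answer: $- \frac{7802}{31} \approx -251.68$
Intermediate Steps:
$B{\left(f \right)} = \frac{62}{f}$ ($B{\left(f \right)} = - \frac{2}{f} + \frac{64}{f} = \frac{62}{f}$)
$y{\left(T \right)} = \frac{-21 + T}{2 T}$
$y{\left(B{\left(-6 \right)} \right)} \left(-976 + \left(59 - -751\right)\right) = \frac{-21 + \frac{62}{-6}}{2 \frac{62}{-6}} \left(-976 + \left(59 - -751\right)\right) = \frac{-21 + 62 \left(- \frac{1}{6}\right)}{2 \cdot 62 \left(- \frac{1}{6}\right)} \left(-976 + \left(59 + 751\right)\right) = \frac{-21 - \frac{31}{3}}{2 \left(- \frac{31}{3}\right)} \left(-976 + 810\right) = \frac{1}{2} \left(- \frac{3}{31}\right) \left(- \frac{94}{3}\right) \left(-166\right) = \frac{47}{31} \left(-166\right) = - \frac{7802}{31}$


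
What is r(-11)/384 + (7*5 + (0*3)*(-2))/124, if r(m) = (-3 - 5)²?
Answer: 167/372 ≈ 0.44892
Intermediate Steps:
r(m) = 64 (r(m) = (-8)² = 64)
r(-11)/384 + (7*5 + (0*3)*(-2))/124 = 64/384 + (7*5 + (0*3)*(-2))/124 = 64*(1/384) + (35 + 0*(-2))*(1/124) = ⅙ + (35 + 0)*(1/124) = ⅙ + 35*(1/124) = ⅙ + 35/124 = 167/372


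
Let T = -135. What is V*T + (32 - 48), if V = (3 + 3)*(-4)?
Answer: 3224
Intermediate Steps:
V = -24 (V = 6*(-4) = -24)
V*T + (32 - 48) = -24*(-135) + (32 - 48) = 3240 - 16 = 3224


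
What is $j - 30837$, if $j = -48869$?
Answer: $-79706$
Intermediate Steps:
$j - 30837 = -48869 - 30837 = -79706$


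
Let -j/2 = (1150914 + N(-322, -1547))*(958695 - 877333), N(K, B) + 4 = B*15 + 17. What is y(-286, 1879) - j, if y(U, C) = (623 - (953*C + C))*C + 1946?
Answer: 180140375777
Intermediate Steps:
N(K, B) = 13 + 15*B (N(K, B) = -4 + (B*15 + 17) = -4 + (15*B + 17) = -4 + (17 + 15*B) = 13 + 15*B)
y(U, C) = 1946 + C*(623 - 954*C) (y(U, C) = (623 - 954*C)*C + 1946 = C*(623 - 954*C) + 1946 = 1946 + C*(623 - 954*C))
j = -183507434728 (j = -2*(1150914 + (13 + 15*(-1547)))*(958695 - 877333) = -2*(1150914 + (13 - 23205))*81362 = -2*(1150914 - 23192)*81362 = -2255444*81362 = -2*91753717364 = -183507434728)
y(-286, 1879) - j = (1946 - 954*1879² + 623*1879) - 1*(-183507434728) = (1946 - 954*3530641 + 1170617) + 183507434728 = (1946 - 3368231514 + 1170617) + 183507434728 = -3367058951 + 183507434728 = 180140375777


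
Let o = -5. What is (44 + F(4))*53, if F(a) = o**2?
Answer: 3657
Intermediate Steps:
F(a) = 25 (F(a) = (-5)**2 = 25)
(44 + F(4))*53 = (44 + 25)*53 = 69*53 = 3657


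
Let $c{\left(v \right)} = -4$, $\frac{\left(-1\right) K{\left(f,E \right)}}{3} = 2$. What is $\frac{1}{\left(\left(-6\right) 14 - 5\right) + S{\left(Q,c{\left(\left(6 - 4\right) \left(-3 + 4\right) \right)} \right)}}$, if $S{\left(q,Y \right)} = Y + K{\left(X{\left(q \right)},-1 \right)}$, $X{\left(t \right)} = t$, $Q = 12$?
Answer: $- \frac{1}{99} \approx -0.010101$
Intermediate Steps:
$K{\left(f,E \right)} = -6$ ($K{\left(f,E \right)} = \left(-3\right) 2 = -6$)
$S{\left(q,Y \right)} = -6 + Y$ ($S{\left(q,Y \right)} = Y - 6 = -6 + Y$)
$\frac{1}{\left(\left(-6\right) 14 - 5\right) + S{\left(Q,c{\left(\left(6 - 4\right) \left(-3 + 4\right) \right)} \right)}} = \frac{1}{\left(\left(-6\right) 14 - 5\right) - 10} = \frac{1}{\left(-84 - 5\right) - 10} = \frac{1}{-89 - 10} = \frac{1}{-99} = - \frac{1}{99}$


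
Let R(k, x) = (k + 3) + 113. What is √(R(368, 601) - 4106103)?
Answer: I*√4105619 ≈ 2026.2*I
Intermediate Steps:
R(k, x) = 116 + k (R(k, x) = (3 + k) + 113 = 116 + k)
√(R(368, 601) - 4106103) = √((116 + 368) - 4106103) = √(484 - 4106103) = √(-4105619) = I*√4105619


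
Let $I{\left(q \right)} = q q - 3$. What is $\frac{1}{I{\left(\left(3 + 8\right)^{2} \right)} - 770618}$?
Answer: $- \frac{1}{755980} \approx -1.3228 \cdot 10^{-6}$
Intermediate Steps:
$I{\left(q \right)} = -3 + q^{2}$ ($I{\left(q \right)} = q^{2} - 3 = -3 + q^{2}$)
$\frac{1}{I{\left(\left(3 + 8\right)^{2} \right)} - 770618} = \frac{1}{\left(-3 + \left(\left(3 + 8\right)^{2}\right)^{2}\right) - 770618} = \frac{1}{\left(-3 + \left(11^{2}\right)^{2}\right) - 770618} = \frac{1}{\left(-3 + 121^{2}\right) - 770618} = \frac{1}{\left(-3 + 14641\right) - 770618} = \frac{1}{14638 - 770618} = \frac{1}{-755980} = - \frac{1}{755980}$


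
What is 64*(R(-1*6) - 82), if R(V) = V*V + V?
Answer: -3328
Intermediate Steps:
R(V) = V + V² (R(V) = V² + V = V + V²)
64*(R(-1*6) - 82) = 64*((-1*6)*(1 - 1*6) - 82) = 64*(-6*(1 - 6) - 82) = 64*(-6*(-5) - 82) = 64*(30 - 82) = 64*(-52) = -3328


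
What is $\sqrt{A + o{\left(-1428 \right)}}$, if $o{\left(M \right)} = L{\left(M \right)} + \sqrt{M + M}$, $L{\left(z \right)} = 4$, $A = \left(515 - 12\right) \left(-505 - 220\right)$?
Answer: $\sqrt{-364671 + 2 i \sqrt{714}} \approx 0.044 + 603.88 i$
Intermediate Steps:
$A = -364675$ ($A = 503 \left(-725\right) = -364675$)
$o{\left(M \right)} = 4 + \sqrt{2} \sqrt{M}$ ($o{\left(M \right)} = 4 + \sqrt{M + M} = 4 + \sqrt{2 M} = 4 + \sqrt{2} \sqrt{M}$)
$\sqrt{A + o{\left(-1428 \right)}} = \sqrt{-364675 + \left(4 + \sqrt{2} \sqrt{-1428}\right)} = \sqrt{-364675 + \left(4 + \sqrt{2} \cdot 2 i \sqrt{357}\right)} = \sqrt{-364675 + \left(4 + 2 i \sqrt{714}\right)} = \sqrt{-364671 + 2 i \sqrt{714}}$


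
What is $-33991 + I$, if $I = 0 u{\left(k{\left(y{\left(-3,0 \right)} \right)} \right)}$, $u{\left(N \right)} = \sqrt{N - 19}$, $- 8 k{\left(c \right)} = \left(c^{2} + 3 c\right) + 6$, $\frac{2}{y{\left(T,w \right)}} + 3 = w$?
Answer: $-33991$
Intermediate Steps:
$y{\left(T,w \right)} = \frac{2}{-3 + w}$
$k{\left(c \right)} = - \frac{3}{4} - \frac{3 c}{8} - \frac{c^{2}}{8}$ ($k{\left(c \right)} = - \frac{\left(c^{2} + 3 c\right) + 6}{8} = - \frac{6 + c^{2} + 3 c}{8} = - \frac{3}{4} - \frac{3 c}{8} - \frac{c^{2}}{8}$)
$u{\left(N \right)} = \sqrt{-19 + N}$
$I = 0$ ($I = 0 \sqrt{-19 - \left(\frac{3}{4} + \frac{4 \frac{1}{\left(-3 + 0\right)^{2}}}{8} + \frac{3}{8} \cdot 2 \frac{1}{-3 + 0}\right)} = 0 \sqrt{-19 - \left(\frac{3}{4} + \frac{1}{18} + \frac{3}{8} \cdot 2 \frac{1}{-3}\right)} = 0 \sqrt{-19 - \left(\frac{3}{4} + \frac{1}{18} + \frac{3}{8} \cdot 2 \left(- \frac{1}{3}\right)\right)} = 0 \sqrt{-19 - \left(\frac{1}{2} + \frac{1}{18}\right)} = 0 \sqrt{-19 - \frac{5}{9}} = 0 \sqrt{- \frac{176}{9}} = 0 \frac{4 i \sqrt{11}}{3} = 0$)
$-33991 + I = -33991 + 0 = -33991$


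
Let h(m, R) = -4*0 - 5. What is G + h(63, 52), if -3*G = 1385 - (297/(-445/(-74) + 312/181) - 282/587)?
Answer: -82859727340/182497713 ≈ -454.03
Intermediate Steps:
G = -81947238775/182497713 (G = -(1385 - (297/(-445/(-74) + 312/181) - 282/587))/3 = -(1385 - (297/(-445*(-1/74) + 312*(1/181)) - 282*1/587))/3 = -(1385 - (297/(445/74 + 312/181) - 282/587))/3 = -(1385 - (297/(103633/13394) - 282/587))/3 = -(1385 - (297*(13394/103633) - 282/587))/3 = -(1385 - (3978018/103633 - 282/587))/3 = -(1385 - 1*2305872060/60832571)/3 = -(1385 - 2305872060/60832571)/3 = -⅓*81947238775/60832571 = -81947238775/182497713 ≈ -449.03)
h(m, R) = -5 (h(m, R) = 0 - 5 = -5)
G + h(63, 52) = -81947238775/182497713 - 5 = -82859727340/182497713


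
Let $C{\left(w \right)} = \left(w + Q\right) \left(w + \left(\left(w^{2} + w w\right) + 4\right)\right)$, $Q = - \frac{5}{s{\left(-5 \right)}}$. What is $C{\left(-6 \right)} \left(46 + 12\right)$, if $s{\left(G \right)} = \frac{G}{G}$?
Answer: $-44660$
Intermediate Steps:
$s{\left(G \right)} = 1$
$Q = -5$ ($Q = - \frac{5}{1} = \left(-5\right) 1 = -5$)
$C{\left(w \right)} = \left(-5 + w\right) \left(4 + w + 2 w^{2}\right)$ ($C{\left(w \right)} = \left(w - 5\right) \left(w + \left(\left(w^{2} + w w\right) + 4\right)\right) = \left(-5 + w\right) \left(w + \left(\left(w^{2} + w^{2}\right) + 4\right)\right) = \left(-5 + w\right) \left(w + \left(2 w^{2} + 4\right)\right) = \left(-5 + w\right) \left(w + \left(4 + 2 w^{2}\right)\right) = \left(-5 + w\right) \left(4 + w + 2 w^{2}\right)$)
$C{\left(-6 \right)} \left(46 + 12\right) = \left(-20 - -6 - 9 \left(-6\right)^{2} + 2 \left(-6\right)^{3}\right) \left(46 + 12\right) = \left(-20 + 6 - 324 + 2 \left(-216\right)\right) 58 = \left(-20 + 6 - 324 - 432\right) 58 = \left(-770\right) 58 = -44660$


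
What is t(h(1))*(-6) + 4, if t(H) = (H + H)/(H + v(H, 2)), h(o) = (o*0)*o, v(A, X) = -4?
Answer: 4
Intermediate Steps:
h(o) = 0 (h(o) = 0*o = 0)
t(H) = 2*H/(-4 + H) (t(H) = (H + H)/(H - 4) = (2*H)/(-4 + H) = 2*H/(-4 + H))
t(h(1))*(-6) + 4 = (2*0/(-4 + 0))*(-6) + 4 = (2*0/(-4))*(-6) + 4 = (2*0*(-1/4))*(-6) + 4 = 0*(-6) + 4 = 0 + 4 = 4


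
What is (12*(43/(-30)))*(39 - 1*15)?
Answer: -2064/5 ≈ -412.80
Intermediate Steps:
(12*(43/(-30)))*(39 - 1*15) = (12*(43*(-1/30)))*(39 - 15) = (12*(-43/30))*24 = -86/5*24 = -2064/5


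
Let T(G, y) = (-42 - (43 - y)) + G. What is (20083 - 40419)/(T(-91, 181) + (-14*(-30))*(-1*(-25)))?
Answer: -20336/10505 ≈ -1.9358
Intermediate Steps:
T(G, y) = -85 + G + y (T(G, y) = (-42 + (-43 + y)) + G = (-85 + y) + G = -85 + G + y)
(20083 - 40419)/(T(-91, 181) + (-14*(-30))*(-1*(-25))) = (20083 - 40419)/((-85 - 91 + 181) + (-14*(-30))*(-1*(-25))) = -20336/(5 + 420*25) = -20336/(5 + 10500) = -20336/10505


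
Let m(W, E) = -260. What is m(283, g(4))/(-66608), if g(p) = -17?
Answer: 65/16652 ≈ 0.0039034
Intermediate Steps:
m(283, g(4))/(-66608) = -260/(-66608) = -260*(-1/66608) = 65/16652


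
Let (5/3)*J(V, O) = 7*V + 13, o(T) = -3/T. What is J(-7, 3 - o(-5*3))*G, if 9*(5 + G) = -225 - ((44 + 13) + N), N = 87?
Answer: 4968/5 ≈ 993.60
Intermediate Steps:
J(V, O) = 39/5 + 21*V/5 (J(V, O) = 3*(7*V + 13)/5 = 3*(13 + 7*V)/5 = 39/5 + 21*V/5)
G = -46 (G = -5 + (-225 - ((44 + 13) + 87))/9 = -5 + (-225 - (57 + 87))/9 = -5 + (-225 - 1*144)/9 = -5 + (-225 - 144)/9 = -5 + (⅑)*(-369) = -5 - 41 = -46)
J(-7, 3 - o(-5*3))*G = (39/5 + (21/5)*(-7))*(-46) = (39/5 - 147/5)*(-46) = -108/5*(-46) = 4968/5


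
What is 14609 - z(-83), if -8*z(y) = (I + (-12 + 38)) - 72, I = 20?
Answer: 58423/4 ≈ 14606.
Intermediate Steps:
z(y) = 13/4 (z(y) = -((20 + (-12 + 38)) - 72)/8 = -((20 + 26) - 72)/8 = -(46 - 72)/8 = -⅛*(-26) = 13/4)
14609 - z(-83) = 14609 - 1*13/4 = 14609 - 13/4 = 58423/4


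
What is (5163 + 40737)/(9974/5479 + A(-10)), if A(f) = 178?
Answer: 20957175/82103 ≈ 255.25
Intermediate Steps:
(5163 + 40737)/(9974/5479 + A(-10)) = (5163 + 40737)/(9974/5479 + 178) = 45900/(9974*(1/5479) + 178) = 45900/(9974/5479 + 178) = 45900/(985236/5479) = 45900*(5479/985236) = 20957175/82103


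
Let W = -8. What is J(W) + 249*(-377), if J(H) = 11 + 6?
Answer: -93856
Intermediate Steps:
J(H) = 17
J(W) + 249*(-377) = 17 + 249*(-377) = 17 - 93873 = -93856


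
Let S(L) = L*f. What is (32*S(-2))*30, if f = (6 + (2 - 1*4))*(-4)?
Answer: 30720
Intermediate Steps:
f = -16 (f = (6 + (2 - 4))*(-4) = (6 - 2)*(-4) = 4*(-4) = -16)
S(L) = -16*L (S(L) = L*(-16) = -16*L)
(32*S(-2))*30 = (32*(-16*(-2)))*30 = (32*32)*30 = 1024*30 = 30720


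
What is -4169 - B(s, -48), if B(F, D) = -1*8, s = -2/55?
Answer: -4161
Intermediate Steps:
s = -2/55 (s = -2*1/55 = -2/55 ≈ -0.036364)
B(F, D) = -8
-4169 - B(s, -48) = -4169 - 1*(-8) = -4169 + 8 = -4161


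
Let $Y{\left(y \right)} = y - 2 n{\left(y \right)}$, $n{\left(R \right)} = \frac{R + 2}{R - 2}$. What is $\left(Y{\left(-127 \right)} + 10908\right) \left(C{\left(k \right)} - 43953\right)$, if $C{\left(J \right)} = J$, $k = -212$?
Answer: $- \frac{61411388335}{129} \approx -4.7606 \cdot 10^{8}$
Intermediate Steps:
$n{\left(R \right)} = \frac{2 + R}{-2 + R}$
$Y{\left(y \right)} = y - \frac{2 \left(2 + y\right)}{-2 + y}$ ($Y{\left(y \right)} = y - 2 \frac{2 + y}{-2 + y} = y - \frac{2 \left(2 + y\right)}{-2 + y}$)
$\left(Y{\left(-127 \right)} + 10908\right) \left(C{\left(k \right)} - 43953\right) = \left(\frac{-4 + \left(-127\right)^{2} - -508}{-2 - 127} + 10908\right) \left(-212 - 43953\right) = \left(\frac{-4 + 16129 + 508}{-129} + 10908\right) \left(-44165\right) = \left(\left(- \frac{1}{129}\right) 16633 + 10908\right) \left(-44165\right) = \left(- \frac{16633}{129} + 10908\right) \left(-44165\right) = \frac{1390499}{129} \left(-44165\right) = - \frac{61411388335}{129}$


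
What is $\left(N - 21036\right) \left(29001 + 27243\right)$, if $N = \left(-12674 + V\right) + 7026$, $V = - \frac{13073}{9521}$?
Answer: $- \frac{14289993902628}{9521} \approx -1.5009 \cdot 10^{9}$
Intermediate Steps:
$V = - \frac{13073}{9521}$ ($V = \left(-13073\right) \frac{1}{9521} = - \frac{13073}{9521} \approx -1.3731$)
$N = - \frac{53787681}{9521}$ ($N = \left(-12674 - \frac{13073}{9521}\right) + 7026 = - \frac{120682227}{9521} + 7026 = - \frac{53787681}{9521} \approx -5649.4$)
$\left(N - 21036\right) \left(29001 + 27243\right) = \left(- \frac{53787681}{9521} - 21036\right) \left(29001 + 27243\right) = \left(- \frac{53787681}{9521} - 21036\right) 56244 = \left(- \frac{254071437}{9521}\right) 56244 = - \frac{14289993902628}{9521}$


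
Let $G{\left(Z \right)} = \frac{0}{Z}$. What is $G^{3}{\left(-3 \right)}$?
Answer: $0$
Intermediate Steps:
$G{\left(Z \right)} = 0$
$G^{3}{\left(-3 \right)} = 0^{3} = 0$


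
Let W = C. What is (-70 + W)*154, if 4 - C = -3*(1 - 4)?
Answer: -11550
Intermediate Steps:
C = -5 (C = 4 - (-3)*(1 - 4) = 4 - (-3)*(-3) = 4 - 1*9 = 4 - 9 = -5)
W = -5
(-70 + W)*154 = (-70 - 5)*154 = -75*154 = -11550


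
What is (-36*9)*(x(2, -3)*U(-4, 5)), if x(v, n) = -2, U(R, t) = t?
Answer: 3240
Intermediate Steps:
(-36*9)*(x(2, -3)*U(-4, 5)) = (-36*9)*(-2*5) = -324*(-10) = 3240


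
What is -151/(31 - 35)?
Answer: 151/4 ≈ 37.750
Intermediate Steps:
-151/(31 - 35) = -151/(-4) = -1/4*(-151) = 151/4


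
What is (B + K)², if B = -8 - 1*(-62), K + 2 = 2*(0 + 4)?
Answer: 3600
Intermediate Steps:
K = 6 (K = -2 + 2*(0 + 4) = -2 + 2*4 = -2 + 8 = 6)
B = 54 (B = -8 + 62 = 54)
(B + K)² = (54 + 6)² = 60² = 3600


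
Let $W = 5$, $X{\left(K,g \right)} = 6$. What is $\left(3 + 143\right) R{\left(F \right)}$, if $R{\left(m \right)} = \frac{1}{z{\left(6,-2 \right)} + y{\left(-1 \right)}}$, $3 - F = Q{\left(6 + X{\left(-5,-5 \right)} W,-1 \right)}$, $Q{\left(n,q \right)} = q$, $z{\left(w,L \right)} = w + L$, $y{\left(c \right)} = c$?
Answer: $\frac{146}{3} \approx 48.667$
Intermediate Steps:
$z{\left(w,L \right)} = L + w$
$F = 4$ ($F = 3 - -1 = 3 + 1 = 4$)
$R{\left(m \right)} = \frac{1}{3}$ ($R{\left(m \right)} = \frac{1}{\left(-2 + 6\right) - 1} = \frac{1}{4 - 1} = \frac{1}{3}$)
$\left(3 + 143\right) R{\left(F \right)} = \left(3 + 143\right) \frac{1}{3} = 146 \cdot \frac{1}{3} = \frac{146}{3}$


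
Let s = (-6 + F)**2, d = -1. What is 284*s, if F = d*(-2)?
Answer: 4544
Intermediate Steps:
F = 2 (F = -1*(-2) = 2)
s = 16 (s = (-6 + 2)**2 = (-4)**2 = 16)
284*s = 284*16 = 4544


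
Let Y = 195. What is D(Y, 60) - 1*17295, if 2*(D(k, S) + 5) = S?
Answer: -17270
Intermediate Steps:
D(k, S) = -5 + S/2
D(Y, 60) - 1*17295 = (-5 + (½)*60) - 1*17295 = (-5 + 30) - 17295 = 25 - 17295 = -17270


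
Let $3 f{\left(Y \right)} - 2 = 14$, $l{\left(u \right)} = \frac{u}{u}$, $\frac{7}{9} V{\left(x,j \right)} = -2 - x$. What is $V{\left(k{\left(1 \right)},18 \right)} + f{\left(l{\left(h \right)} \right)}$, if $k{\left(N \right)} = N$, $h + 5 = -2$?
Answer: $\frac{31}{21} \approx 1.4762$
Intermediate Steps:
$h = -7$ ($h = -5 - 2 = -7$)
$V{\left(x,j \right)} = - \frac{18}{7} - \frac{9 x}{7}$ ($V{\left(x,j \right)} = \frac{9 \left(-2 - x\right)}{7} = - \frac{18}{7} - \frac{9 x}{7}$)
$l{\left(u \right)} = 1$
$f{\left(Y \right)} = \frac{16}{3}$ ($f{\left(Y \right)} = \frac{2}{3} + \frac{1}{3} \cdot 14 = \frac{2}{3} + \frac{14}{3} = \frac{16}{3}$)
$V{\left(k{\left(1 \right)},18 \right)} + f{\left(l{\left(h \right)} \right)} = \left(- \frac{18}{7} - \frac{9}{7}\right) + \frac{16}{3} = - \frac{27}{7} + \frac{16}{3} = \frac{31}{21}$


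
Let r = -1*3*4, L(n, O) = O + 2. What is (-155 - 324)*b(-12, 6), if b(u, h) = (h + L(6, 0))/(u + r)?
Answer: 479/3 ≈ 159.67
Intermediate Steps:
L(n, O) = 2 + O
r = -12 (r = -3*4 = -12)
b(u, h) = (2 + h)/(-12 + u) (b(u, h) = (h + (2 + 0))/(u - 12) = (h + 2)/(-12 + u) = (2 + h)/(-12 + u))
(-155 - 324)*b(-12, 6) = (-155 - 324)*((2 + 6)/(-12 - 12)) = -479*8/(-24) = -(-479)*8/24 = -479*(-⅓) = 479/3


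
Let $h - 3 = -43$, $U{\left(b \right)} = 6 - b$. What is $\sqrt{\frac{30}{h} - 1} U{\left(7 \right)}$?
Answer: $- \frac{i \sqrt{7}}{2} \approx - 1.3229 i$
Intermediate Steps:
$h = -40$ ($h = 3 - 43 = -40$)
$\sqrt{\frac{30}{h} - 1} U{\left(7 \right)} = \sqrt{\frac{30}{-40} - 1} \left(6 - 7\right) = \sqrt{30 \left(- \frac{1}{40}\right) - 1} \left(6 - 7\right) = \sqrt{- \frac{3}{4} - 1} \left(-1\right) = \sqrt{- \frac{7}{4}} \left(-1\right) = \frac{i \sqrt{7}}{2} \left(-1\right) = - \frac{i \sqrt{7}}{2}$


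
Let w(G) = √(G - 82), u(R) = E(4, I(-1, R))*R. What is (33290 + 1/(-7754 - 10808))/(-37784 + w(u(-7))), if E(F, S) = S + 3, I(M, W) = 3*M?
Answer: -5836957135634/6624920439689 - 617928979*I*√82/26499681758756 ≈ -0.88106 - 0.00021116*I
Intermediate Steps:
E(F, S) = 3 + S
u(R) = 0 (u(R) = (3 + 3*(-1))*R = (3 - 3)*R = 0*R = 0)
w(G) = √(-82 + G)
(33290 + 1/(-7754 - 10808))/(-37784 + w(u(-7))) = (33290 + 1/(-7754 - 10808))/(-37784 + √(-82 + 0)) = (33290 + 1/(-18562))/(-37784 + √(-82)) = (33290 - 1/18562)/(-37784 + I*√82) = 617928979/(18562*(-37784 + I*√82))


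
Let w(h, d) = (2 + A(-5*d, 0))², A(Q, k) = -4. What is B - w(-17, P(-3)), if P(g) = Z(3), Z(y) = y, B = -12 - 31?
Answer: -47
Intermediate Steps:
B = -43
P(g) = 3
w(h, d) = 4 (w(h, d) = (2 - 4)² = (-2)² = 4)
B - w(-17, P(-3)) = -43 - 1*4 = -43 - 4 = -47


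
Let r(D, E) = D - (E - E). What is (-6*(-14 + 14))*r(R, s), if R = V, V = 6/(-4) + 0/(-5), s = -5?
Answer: 0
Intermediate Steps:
V = -3/2 (V = 6*(-1/4) + 0*(-1/5) = -3/2 + 0 = -3/2 ≈ -1.5000)
R = -3/2 ≈ -1.5000
r(D, E) = D (r(D, E) = D - 1*0 = D + 0 = D)
(-6*(-14 + 14))*r(R, s) = -6*(-14 + 14)*(-3/2) = -6*0*(-3/2) = 0*(-3/2) = 0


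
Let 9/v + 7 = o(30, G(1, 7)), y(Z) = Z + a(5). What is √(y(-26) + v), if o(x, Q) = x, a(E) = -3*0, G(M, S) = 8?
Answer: I*√13547/23 ≈ 5.0605*I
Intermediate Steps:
a(E) = 0
y(Z) = Z (y(Z) = Z + 0 = Z)
v = 9/23 (v = 9/(-7 + 30) = 9/23 ≈ 0.39130)
√(y(-26) + v) = √(-26 + 9/23) = √(-589/23) = I*√13547/23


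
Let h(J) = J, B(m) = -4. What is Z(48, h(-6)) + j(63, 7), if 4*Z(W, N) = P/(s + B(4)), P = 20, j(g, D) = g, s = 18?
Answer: 887/14 ≈ 63.357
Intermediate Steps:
Z(W, N) = 5/14 (Z(W, N) = (20/(18 - 4))/4 = (20/14)/4 = (20*(1/14))/4 = (1/4)*(10/7) = 5/14)
Z(48, h(-6)) + j(63, 7) = 5/14 + 63 = 887/14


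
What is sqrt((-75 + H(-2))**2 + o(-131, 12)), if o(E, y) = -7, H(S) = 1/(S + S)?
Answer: sqrt(90489)/4 ≈ 75.203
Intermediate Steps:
H(S) = 1/(2*S)
sqrt((-75 + H(-2))**2 + o(-131, 12)) = sqrt((-75 + (1/2)/(-2))**2 - 7) = sqrt((-75 + (1/2)*(-1/2))**2 - 7) = sqrt((-75 - 1/4)**2 - 7) = sqrt((-301/4)**2 - 7) = sqrt(90601/16 - 7) = sqrt(90489/16) = sqrt(90489)/4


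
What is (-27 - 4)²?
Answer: 961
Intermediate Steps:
(-27 - 4)² = (-31)² = 961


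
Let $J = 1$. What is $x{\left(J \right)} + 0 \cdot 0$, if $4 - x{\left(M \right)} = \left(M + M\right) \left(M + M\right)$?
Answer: $0$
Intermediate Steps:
$x{\left(M \right)} = 4 - 4 M^{2}$ ($x{\left(M \right)} = 4 - \left(M + M\right) \left(M + M\right) = 4 - 2 M 2 M = 4 - 4 M^{2}$)
$x{\left(J \right)} + 0 \cdot 0 = \left(4 - 4 \cdot 1^{2}\right) + 0 \cdot 0 = \left(4 - 4\right) + 0 = 0 + 0 = 0$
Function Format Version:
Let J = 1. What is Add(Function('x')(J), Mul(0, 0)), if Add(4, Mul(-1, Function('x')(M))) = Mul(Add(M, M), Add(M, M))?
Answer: 0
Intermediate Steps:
Function('x')(M) = Add(4, Mul(-4, Pow(M, 2))) (Function('x')(M) = Add(4, Mul(-1, Mul(Add(M, M), Add(M, M)))) = Add(4, Mul(-1, Mul(Mul(2, M), Mul(2, M)))) = Add(4, Mul(-1, Mul(4, Pow(M, 2)))) = Add(4, Mul(-4, Pow(M, 2))))
Add(Function('x')(J), Mul(0, 0)) = Add(Add(4, Mul(-4, Pow(1, 2))), Mul(0, 0)) = Add(Add(4, Mul(-4, 1)), 0) = Add(Add(4, -4), 0) = Add(0, 0) = 0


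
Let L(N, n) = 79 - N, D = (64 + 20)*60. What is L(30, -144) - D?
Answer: -4991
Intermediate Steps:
D = 5040 (D = 84*60 = 5040)
L(30, -144) - D = (79 - 1*30) - 1*5040 = (79 - 30) - 5040 = 49 - 5040 = -4991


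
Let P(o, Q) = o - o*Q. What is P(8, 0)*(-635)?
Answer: -5080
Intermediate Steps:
P(o, Q) = o - Q*o
P(8, 0)*(-635) = (8*(1 - 1*0))*(-635) = (8*(1 + 0))*(-635) = (8*1)*(-635) = 8*(-635) = -5080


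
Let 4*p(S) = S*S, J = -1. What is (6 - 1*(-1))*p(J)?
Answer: 7/4 ≈ 1.7500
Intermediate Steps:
p(S) = S²/4 (p(S) = (S*S)/4 = S²/4)
(6 - 1*(-1))*p(J) = (6 - 1*(-1))*((¼)*(-1)²) = (6 + 1)*((¼)*1) = 7*(¼) = 7/4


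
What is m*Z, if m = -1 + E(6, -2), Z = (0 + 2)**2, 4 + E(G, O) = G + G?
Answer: 28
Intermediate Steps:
E(G, O) = -4 + 2*G (E(G, O) = -4 + (G + G) = -4 + 2*G)
Z = 4 (Z = 2**2 = 4)
m = 7 (m = -1 + (-4 + 2*6) = -1 + (-4 + 12) = -1 + 8 = 7)
m*Z = 7*4 = 28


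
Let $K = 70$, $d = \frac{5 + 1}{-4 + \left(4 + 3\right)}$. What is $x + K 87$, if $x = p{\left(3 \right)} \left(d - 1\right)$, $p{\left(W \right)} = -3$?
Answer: $6087$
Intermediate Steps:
$d = 2$ ($d = \frac{6}{-4 + 7} = \frac{6}{3} = 6 \cdot \frac{1}{3} = 2$)
$x = -3$ ($x = - 3 \left(2 - 1\right) = \left(-3\right) 1 = -3$)
$x + K 87 = -3 + 70 \cdot 87 = -3 + 6090 = 6087$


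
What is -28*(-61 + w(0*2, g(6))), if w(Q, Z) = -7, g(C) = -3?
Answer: 1904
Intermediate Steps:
-28*(-61 + w(0*2, g(6))) = -28*(-61 - 7) = -28*(-68) = 1904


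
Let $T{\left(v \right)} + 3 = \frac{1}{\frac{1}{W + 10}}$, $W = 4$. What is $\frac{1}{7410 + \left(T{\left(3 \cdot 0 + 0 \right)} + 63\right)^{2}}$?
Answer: $\frac{1}{12886} \approx 7.7604 \cdot 10^{-5}$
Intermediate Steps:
$T{\left(v \right)} = 11$ ($T{\left(v \right)} = -3 + \frac{1}{\frac{1}{4 + 10}} = -3 + \frac{1}{\frac{1}{14}} = -3 + 14 = 11$)
$\frac{1}{7410 + \left(T{\left(3 \cdot 0 + 0 \right)} + 63\right)^{2}} = \frac{1}{7410 + \left(11 + 63\right)^{2}} = \frac{1}{7410 + 74^{2}} = \frac{1}{7410 + 5476} = \frac{1}{12886}$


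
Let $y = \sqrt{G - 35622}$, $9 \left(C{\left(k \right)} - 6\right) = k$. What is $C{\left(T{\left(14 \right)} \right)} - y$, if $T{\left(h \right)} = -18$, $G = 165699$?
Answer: $4 - 3 \sqrt{14453} \approx -356.66$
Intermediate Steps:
$C{\left(k \right)} = 6 + \frac{k}{9}$
$y = 3 \sqrt{14453}$ ($y = \sqrt{165699 - 35622} = \sqrt{130077} = 3 \sqrt{14453} \approx 360.66$)
$C{\left(T{\left(14 \right)} \right)} - y = \left(6 + \frac{1}{9} \left(-18\right)\right) - 3 \sqrt{14453} = \left(6 - 2\right) - 3 \sqrt{14453} = 4 - 3 \sqrt{14453}$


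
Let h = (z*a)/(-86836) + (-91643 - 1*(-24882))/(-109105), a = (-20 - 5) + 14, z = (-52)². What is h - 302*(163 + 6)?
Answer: -120884327372581/2368560445 ≈ -51037.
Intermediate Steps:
z = 2704
a = -11 (a = -25 + 14 = -11)
h = 2260619329/2368560445 (h = (2704*(-11))/(-86836) + (-91643 - 1*(-24882))/(-109105) = -29744*(-1/86836) + (-91643 + 24882)*(-1/109105) = 7436/21709 - 66761*(-1/109105) = 7436/21709 + 66761/109105 = 2260619329/2368560445 ≈ 0.95443)
h - 302*(163 + 6) = 2260619329/2368560445 - 302*(163 + 6) = 2260619329/2368560445 - 302*169 = 2260619329/2368560445 - 51038 = -120884327372581/2368560445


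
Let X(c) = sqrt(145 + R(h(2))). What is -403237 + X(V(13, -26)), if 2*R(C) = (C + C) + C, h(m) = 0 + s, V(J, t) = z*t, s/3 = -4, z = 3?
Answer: -403237 + sqrt(127) ≈ -4.0323e+5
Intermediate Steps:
s = -12 (s = 3*(-4) = -12)
V(J, t) = 3*t
h(m) = -12 (h(m) = 0 - 12 = -12)
R(C) = 3*C/2 (R(C) = ((C + C) + C)/2 = (2*C + C)/2 = (3*C)/2 = 3*C/2)
X(c) = sqrt(127) (X(c) = sqrt(145 + (3/2)*(-12)) = sqrt(145 - 18) = sqrt(127))
-403237 + X(V(13, -26)) = -403237 + sqrt(127)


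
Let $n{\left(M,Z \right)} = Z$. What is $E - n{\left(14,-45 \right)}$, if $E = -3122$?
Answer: $-3077$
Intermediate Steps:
$E - n{\left(14,-45 \right)} = -3122 - -45 = -3122 + 45 = -3077$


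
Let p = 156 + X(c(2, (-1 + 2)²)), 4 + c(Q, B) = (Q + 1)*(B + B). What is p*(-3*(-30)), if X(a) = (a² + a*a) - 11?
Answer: 13770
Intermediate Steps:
c(Q, B) = -4 + 2*B*(1 + Q) (c(Q, B) = -4 + (Q + 1)*(B + B) = -4 + (1 + Q)*(2*B) = -4 + 2*B*(1 + Q))
X(a) = -11 + 2*a² (X(a) = (a² + a²) - 11 = 2*a² - 11 = -11 + 2*a²)
p = 153 (p = 156 + (-11 + 2*(-4 + 2*(-1 + 2)² + 2*(-1 + 2)²*2)²) = 156 + (-11 + 2*(-4 + 2*1² + 2*1²*2)²) = 156 + (-11 + 2*(-4 + 2*1 + 2*1*2)²) = 156 + (-11 + 2*(-4 + 2 + 4)²) = 156 + (-11 + 2*2²) = 156 + (-11 + 2*4) = 156 + (-11 + 8) = 156 - 3 = 153)
p*(-3*(-30)) = 153*(-3*(-30)) = 153*90 = 13770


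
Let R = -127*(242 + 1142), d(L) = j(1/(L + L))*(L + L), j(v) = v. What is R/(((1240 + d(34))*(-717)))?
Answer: 175768/889797 ≈ 0.19754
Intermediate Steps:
d(L) = 1 (d(L) = (L + L)/(L + L) = (2*L)/((2*L)) = (1/(2*L))*(2*L) = 1)
R = -175768 (R = -127*1384 = -175768)
R/(((1240 + d(34))*(-717))) = -175768*(-1/(717*(1240 + 1))) = -175768/(1241*(-717)) = -175768/(-889797) = -175768*(-1/889797) = 175768/889797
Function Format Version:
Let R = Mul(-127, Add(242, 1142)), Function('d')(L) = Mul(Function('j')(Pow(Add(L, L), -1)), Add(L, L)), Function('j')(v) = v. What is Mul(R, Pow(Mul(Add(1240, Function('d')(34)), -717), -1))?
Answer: Rational(175768, 889797) ≈ 0.19754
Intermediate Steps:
Function('d')(L) = 1 (Function('d')(L) = Mul(Pow(Add(L, L), -1), Add(L, L)) = Mul(Pow(Mul(2, L), -1), Mul(2, L)) = Mul(Mul(Rational(1, 2), Pow(L, -1)), Mul(2, L)) = 1)
R = -175768 (R = Mul(-127, 1384) = -175768)
Mul(R, Pow(Mul(Add(1240, Function('d')(34)), -717), -1)) = Mul(-175768, Pow(Mul(Add(1240, 1), -717), -1)) = Mul(-175768, Pow(Mul(1241, -717), -1)) = Mul(-175768, Pow(-889797, -1)) = Mul(-175768, Rational(-1, 889797)) = Rational(175768, 889797)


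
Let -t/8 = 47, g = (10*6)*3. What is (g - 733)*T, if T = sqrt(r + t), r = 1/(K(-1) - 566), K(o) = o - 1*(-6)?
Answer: -553*I*sqrt(118335657)/561 ≈ -10723.0*I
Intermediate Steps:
K(o) = 6 + o (K(o) = o + 6 = 6 + o)
g = 180 (g = 60*3 = 180)
t = -376 (t = -8*47 = -376)
r = -1/561 (r = 1/((6 - 1) - 566) = 1/(5 - 566) = 1/(-561) = -1/561 ≈ -0.0017825)
T = I*sqrt(118335657)/561 (T = sqrt(-1/561 - 376) = sqrt(-210937/561) = I*sqrt(118335657)/561 ≈ 19.391*I)
(g - 733)*T = (180 - 733)*(I*sqrt(118335657)/561) = -553*I*sqrt(118335657)/561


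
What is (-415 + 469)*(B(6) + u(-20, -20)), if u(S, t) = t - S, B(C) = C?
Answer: 324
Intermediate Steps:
(-415 + 469)*(B(6) + u(-20, -20)) = (-415 + 469)*(6 + (-20 - 1*(-20))) = 54*(6 + (-20 + 20)) = 54*(6 + 0) = 54*6 = 324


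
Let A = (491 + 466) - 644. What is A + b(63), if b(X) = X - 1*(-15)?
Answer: 391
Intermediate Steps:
A = 313 (A = 957 - 644 = 313)
b(X) = 15 + X (b(X) = X + 15 = 15 + X)
A + b(63) = 313 + (15 + 63) = 313 + 78 = 391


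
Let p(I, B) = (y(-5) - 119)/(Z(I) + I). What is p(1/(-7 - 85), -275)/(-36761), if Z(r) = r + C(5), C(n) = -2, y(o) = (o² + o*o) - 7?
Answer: -3496/3418773 ≈ -0.0010226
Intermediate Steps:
y(o) = -7 + 2*o² (y(o) = (o² + o²) - 7 = 2*o² - 7 = -7 + 2*o²)
Z(r) = -2 + r (Z(r) = r - 2 = -2 + r)
p(I, B) = -76/(-2 + 2*I) (p(I, B) = ((-7 + 2*(-5)²) - 119)/((-2 + I) + I) = ((-7 + 2*25) - 119)/(-2 + 2*I) = ((-7 + 50) - 119)/(-2 + 2*I) = (43 - 119)/(-2 + 2*I) = -76/(-2 + 2*I))
p(1/(-7 - 85), -275)/(-36761) = -38/(-1 + 1/(-7 - 85))/(-36761) = -38/(-1 + 1/(-92))*(-1/36761) = -38/(-1 - 1/92)*(-1/36761) = -38/(-93/92)*(-1/36761) = -38*(-92/93)*(-1/36761) = (3496/93)*(-1/36761) = -3496/3418773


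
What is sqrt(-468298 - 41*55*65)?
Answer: I*sqrt(614873) ≈ 784.14*I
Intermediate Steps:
sqrt(-468298 - 41*55*65) = sqrt(-468298 - 2255*65) = sqrt(-468298 - 146575) = sqrt(-614873) = I*sqrt(614873)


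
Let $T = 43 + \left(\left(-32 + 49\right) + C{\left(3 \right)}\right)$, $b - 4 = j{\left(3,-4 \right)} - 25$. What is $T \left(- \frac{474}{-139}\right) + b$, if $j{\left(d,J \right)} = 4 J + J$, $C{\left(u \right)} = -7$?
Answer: $\frac{19423}{139} \approx 139.73$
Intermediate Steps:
$j{\left(d,J \right)} = 5 J$
$b = -41$ ($b = 4 + \left(5 \left(-4\right) - 25\right) = 4 - 45 = -41$)
$T = 53$ ($T = 43 + \left(\left(-32 + 49\right) - 7\right) = 43 + \left(17 - 7\right) = 43 + 10 = 53$)
$T \left(- \frac{474}{-139}\right) + b = 53 \left(- \frac{474}{-139}\right) - 41 = 53 \left(\left(-474\right) \left(- \frac{1}{139}\right)\right) - 41 = 53 \cdot \frac{474}{139} - 41 = \frac{25122}{139} - 41 = \frac{19423}{139}$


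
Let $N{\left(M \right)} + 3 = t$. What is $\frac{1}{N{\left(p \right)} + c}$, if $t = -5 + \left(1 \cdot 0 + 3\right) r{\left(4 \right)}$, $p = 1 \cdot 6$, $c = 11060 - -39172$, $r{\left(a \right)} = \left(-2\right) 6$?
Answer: $\frac{1}{50188} \approx 1.9925 \cdot 10^{-5}$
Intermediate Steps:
$r{\left(a \right)} = -12$
$c = 50232$ ($c = 11060 + 39172 = 50232$)
$p = 6$
$t = -41$ ($t = -5 + \left(1 \cdot 0 + 3\right) \left(-12\right) = -5 + \left(0 + 3\right) \left(-12\right) = -5 + 3 \left(-12\right) = -5 - 36 = -41$)
$N{\left(M \right)} = -44$ ($N{\left(M \right)} = -3 - 41 = -44$)
$\frac{1}{N{\left(p \right)} + c} = \frac{1}{-44 + 50232} = \frac{1}{50188}$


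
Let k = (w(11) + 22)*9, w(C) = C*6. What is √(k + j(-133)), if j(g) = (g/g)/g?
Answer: √14009555/133 ≈ 28.142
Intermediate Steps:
w(C) = 6*C
k = 792 (k = (6*11 + 22)*9 = (66 + 22)*9 = 88*9 = 792)
j(g) = 1/g
√(k + j(-133)) = √(792 + 1/(-133)) = √(792 - 1/133) = √(105335/133) = √14009555/133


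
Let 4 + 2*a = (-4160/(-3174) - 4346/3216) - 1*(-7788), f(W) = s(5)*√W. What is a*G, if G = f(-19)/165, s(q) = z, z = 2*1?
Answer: 6621284851*I*√19/140354280 ≈ 205.63*I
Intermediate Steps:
z = 2
s(q) = 2
f(W) = 2*√W
a = 6621284851/1701264 (a = -2 + ((-4160/(-3174) - 4346/3216) - 1*(-7788))/2 = -2 + ((-4160*(-1/3174) - 4346*1/3216) + 7788)/2 = -2 + ((2080/1587 - 2173/1608) + 7788)/2 = -2 + (-34637/850632 + 7788)/2 = -2 + (½)*(6624687379/850632) = -2 + 6624687379/1701264 = 6621284851/1701264 ≈ 3892.0)
G = 2*I*√19/165 (G = (2*√(-19))/165 = (2*(I*√19))*(1/165) = (2*I*√19)*(1/165) = 2*I*√19/165 ≈ 0.052835*I)
a*G = 6621284851*(2*I*√19/165)/1701264 = 6621284851*I*√19/140354280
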